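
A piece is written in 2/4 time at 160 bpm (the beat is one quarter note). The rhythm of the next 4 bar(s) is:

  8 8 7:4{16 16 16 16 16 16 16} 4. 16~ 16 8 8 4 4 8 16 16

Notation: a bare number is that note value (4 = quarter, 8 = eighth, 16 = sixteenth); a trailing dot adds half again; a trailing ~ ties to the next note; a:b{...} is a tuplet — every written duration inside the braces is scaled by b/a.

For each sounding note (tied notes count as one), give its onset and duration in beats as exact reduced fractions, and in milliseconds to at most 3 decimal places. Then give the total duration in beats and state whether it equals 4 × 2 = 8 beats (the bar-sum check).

1) 0.0ms=0b +187.5ms=1/2b
2) 187.5ms=1/2b +187.5ms=1/2b
3) 375.0ms=1b +53.571ms=1/7b
4) 428.571ms=8/7b +53.571ms=1/7b
5) 482.143ms=9/7b +53.571ms=1/7b
6) 535.714ms=10/7b +53.571ms=1/7b
7) 589.286ms=11/7b +53.571ms=1/7b
8) 642.857ms=12/7b +53.571ms=1/7b
9) 696.429ms=13/7b +53.571ms=1/7b
10) 750.0ms=2b +562.5ms=3/2b
11) 1312.5ms=7/2b +187.5ms=1/2b
12) 1500.0ms=4b +187.5ms=1/2b
13) 1687.5ms=9/2b +187.5ms=1/2b
14) 1875.0ms=5b +375.0ms=1b
15) 2250.0ms=6b +375.0ms=1b
16) 2625.0ms=7b +187.5ms=1/2b
17) 2812.5ms=15/2b +93.75ms=1/4b
18) 2906.25ms=31/4b +93.75ms=1/4b
Σ=8b of 8 (160bpm 2/4) — PASS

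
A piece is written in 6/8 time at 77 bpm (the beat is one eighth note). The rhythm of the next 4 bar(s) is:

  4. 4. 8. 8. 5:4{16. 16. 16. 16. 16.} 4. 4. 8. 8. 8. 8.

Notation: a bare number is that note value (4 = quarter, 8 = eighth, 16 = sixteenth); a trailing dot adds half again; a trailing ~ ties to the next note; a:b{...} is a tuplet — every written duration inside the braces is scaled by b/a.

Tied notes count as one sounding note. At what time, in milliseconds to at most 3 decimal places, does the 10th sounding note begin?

note 10 onset = 12b = 9350.649ms

1. 0.0ms @ 0 + 2337.662ms (3)
2. 2337.662ms @ 3 + 2337.662ms (3)
3. 4675.325ms @ 6 + 1168.831ms (3/2)
4. 5844.156ms @ 15/2 + 1168.831ms (3/2)
5. 7012.987ms @ 9 + 467.532ms (3/5)
6. 7480.519ms @ 48/5 + 467.532ms (3/5)
7. 7948.052ms @ 51/5 + 467.532ms (3/5)
8. 8415.584ms @ 54/5 + 467.532ms (3/5)
9. 8883.117ms @ 57/5 + 467.532ms (3/5)
10. 9350.649ms @ 12 + 2337.662ms (3)
11. 11688.312ms @ 15 + 2337.662ms (3)
12. 14025.974ms @ 18 + 1168.831ms (3/2)
13. 15194.805ms @ 39/2 + 1168.831ms (3/2)
14. 16363.636ms @ 21 + 1168.831ms (3/2)
15. 17532.468ms @ 45/2 + 1168.831ms (3/2)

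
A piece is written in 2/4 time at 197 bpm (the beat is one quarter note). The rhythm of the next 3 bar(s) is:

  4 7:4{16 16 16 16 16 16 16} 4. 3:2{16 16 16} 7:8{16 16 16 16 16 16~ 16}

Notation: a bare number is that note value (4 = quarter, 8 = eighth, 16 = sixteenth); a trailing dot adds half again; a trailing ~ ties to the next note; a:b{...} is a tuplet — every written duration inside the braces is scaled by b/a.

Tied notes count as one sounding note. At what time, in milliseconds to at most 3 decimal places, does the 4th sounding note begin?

note 4 onset = 9/7b = 391.588ms

1. 0.0ms @ 0 + 304.569ms (1)
2. 304.569ms @ 1 + 43.51ms (1/7)
3. 348.078ms @ 8/7 + 43.51ms (1/7)
4. 391.588ms @ 9/7 + 43.51ms (1/7)
5. 435.098ms @ 10/7 + 43.51ms (1/7)
6. 478.608ms @ 11/7 + 43.51ms (1/7)
7. 522.117ms @ 12/7 + 43.51ms (1/7)
8. 565.627ms @ 13/7 + 43.51ms (1/7)
9. 609.137ms @ 2 + 456.853ms (3/2)
10. 1065.99ms @ 7/2 + 50.761ms (1/6)
11. 1116.751ms @ 11/3 + 50.761ms (1/6)
12. 1167.513ms @ 23/6 + 50.761ms (1/6)
13. 1218.274ms @ 4 + 87.02ms (2/7)
14. 1305.294ms @ 30/7 + 87.02ms (2/7)
15. 1392.313ms @ 32/7 + 87.02ms (2/7)
16. 1479.333ms @ 34/7 + 87.02ms (2/7)
17. 1566.352ms @ 36/7 + 87.02ms (2/7)
18. 1653.372ms @ 38/7 + 174.039ms (4/7)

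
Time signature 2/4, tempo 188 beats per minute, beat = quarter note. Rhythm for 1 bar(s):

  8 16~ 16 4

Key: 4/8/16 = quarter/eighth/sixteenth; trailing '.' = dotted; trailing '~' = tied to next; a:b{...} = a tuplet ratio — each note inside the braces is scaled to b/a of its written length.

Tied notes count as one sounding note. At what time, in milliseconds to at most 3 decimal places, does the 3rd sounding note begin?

note 3 onset = 1b = 319.149ms

1. 0.0ms @ 0 + 159.574ms (1/2)
2. 159.574ms @ 1/2 + 159.574ms (1/2)
3. 319.149ms @ 1 + 319.149ms (1)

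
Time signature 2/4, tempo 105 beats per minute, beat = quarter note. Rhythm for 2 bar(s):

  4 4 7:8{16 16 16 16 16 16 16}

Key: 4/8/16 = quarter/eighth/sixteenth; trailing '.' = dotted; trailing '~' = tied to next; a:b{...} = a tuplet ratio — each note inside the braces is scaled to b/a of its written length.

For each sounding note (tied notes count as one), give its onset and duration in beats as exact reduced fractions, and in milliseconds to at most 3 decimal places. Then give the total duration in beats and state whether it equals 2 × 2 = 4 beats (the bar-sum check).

1) 0.0ms=0b +571.429ms=1b
2) 571.429ms=1b +571.429ms=1b
3) 1142.857ms=2b +163.265ms=2/7b
4) 1306.122ms=16/7b +163.265ms=2/7b
5) 1469.388ms=18/7b +163.265ms=2/7b
6) 1632.653ms=20/7b +163.265ms=2/7b
7) 1795.918ms=22/7b +163.265ms=2/7b
8) 1959.184ms=24/7b +163.265ms=2/7b
9) 2122.449ms=26/7b +163.265ms=2/7b
Σ=4b of 4 (105bpm 2/4) — PASS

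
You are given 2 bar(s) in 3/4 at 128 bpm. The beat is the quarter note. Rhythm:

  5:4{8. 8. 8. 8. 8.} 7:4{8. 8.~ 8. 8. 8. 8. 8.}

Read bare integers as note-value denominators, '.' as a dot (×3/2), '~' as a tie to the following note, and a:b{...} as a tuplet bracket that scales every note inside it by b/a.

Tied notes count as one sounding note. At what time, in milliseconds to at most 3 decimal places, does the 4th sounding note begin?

note 4 onset = 9/5b = 843.75ms

1. 0.0ms @ 0 + 281.25ms (3/5)
2. 281.25ms @ 3/5 + 281.25ms (3/5)
3. 562.5ms @ 6/5 + 281.25ms (3/5)
4. 843.75ms @ 9/5 + 281.25ms (3/5)
5. 1125.0ms @ 12/5 + 281.25ms (3/5)
6. 1406.25ms @ 3 + 200.893ms (3/7)
7. 1607.143ms @ 24/7 + 401.786ms (6/7)
8. 2008.929ms @ 30/7 + 200.893ms (3/7)
9. 2209.821ms @ 33/7 + 200.893ms (3/7)
10. 2410.714ms @ 36/7 + 200.893ms (3/7)
11. 2611.607ms @ 39/7 + 200.893ms (3/7)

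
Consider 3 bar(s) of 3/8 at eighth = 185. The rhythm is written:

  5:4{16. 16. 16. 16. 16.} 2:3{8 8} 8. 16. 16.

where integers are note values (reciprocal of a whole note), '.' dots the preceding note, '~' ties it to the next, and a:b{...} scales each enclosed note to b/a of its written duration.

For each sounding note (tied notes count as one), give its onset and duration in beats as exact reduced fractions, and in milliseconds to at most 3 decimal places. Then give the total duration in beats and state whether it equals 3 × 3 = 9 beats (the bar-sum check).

1) 0.0ms=0b +194.595ms=3/5b
2) 194.595ms=3/5b +194.595ms=3/5b
3) 389.189ms=6/5b +194.595ms=3/5b
4) 583.784ms=9/5b +194.595ms=3/5b
5) 778.378ms=12/5b +194.595ms=3/5b
6) 972.973ms=3b +486.486ms=3/2b
7) 1459.459ms=9/2b +486.486ms=3/2b
8) 1945.946ms=6b +486.486ms=3/2b
9) 2432.432ms=15/2b +243.243ms=3/4b
10) 2675.676ms=33/4b +243.243ms=3/4b
Σ=9b of 9 (185bpm 3/8) — PASS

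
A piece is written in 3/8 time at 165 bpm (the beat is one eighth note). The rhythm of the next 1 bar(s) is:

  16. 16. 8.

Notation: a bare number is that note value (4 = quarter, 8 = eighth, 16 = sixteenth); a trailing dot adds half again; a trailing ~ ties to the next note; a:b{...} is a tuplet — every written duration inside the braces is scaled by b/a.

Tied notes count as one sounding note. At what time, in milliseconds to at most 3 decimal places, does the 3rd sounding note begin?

note 3 onset = 3/2b = 545.455ms

1. 0.0ms @ 0 + 272.727ms (3/4)
2. 272.727ms @ 3/4 + 272.727ms (3/4)
3. 545.455ms @ 3/2 + 545.455ms (3/2)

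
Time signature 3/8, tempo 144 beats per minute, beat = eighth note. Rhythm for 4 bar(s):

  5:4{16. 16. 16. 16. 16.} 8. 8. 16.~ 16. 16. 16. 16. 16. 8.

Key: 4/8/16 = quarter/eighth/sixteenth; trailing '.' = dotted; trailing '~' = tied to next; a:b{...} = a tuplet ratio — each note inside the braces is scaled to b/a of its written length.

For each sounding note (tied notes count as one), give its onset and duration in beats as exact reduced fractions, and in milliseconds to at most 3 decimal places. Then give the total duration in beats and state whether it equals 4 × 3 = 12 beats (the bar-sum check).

1) 0.0ms=0b +250.0ms=3/5b
2) 250.0ms=3/5b +250.0ms=3/5b
3) 500.0ms=6/5b +250.0ms=3/5b
4) 750.0ms=9/5b +250.0ms=3/5b
5) 1000.0ms=12/5b +250.0ms=3/5b
6) 1250.0ms=3b +625.0ms=3/2b
7) 1875.0ms=9/2b +625.0ms=3/2b
8) 2500.0ms=6b +625.0ms=3/2b
9) 3125.0ms=15/2b +312.5ms=3/4b
10) 3437.5ms=33/4b +312.5ms=3/4b
11) 3750.0ms=9b +312.5ms=3/4b
12) 4062.5ms=39/4b +312.5ms=3/4b
13) 4375.0ms=21/2b +625.0ms=3/2b
Σ=12b of 12 (144bpm 3/8) — PASS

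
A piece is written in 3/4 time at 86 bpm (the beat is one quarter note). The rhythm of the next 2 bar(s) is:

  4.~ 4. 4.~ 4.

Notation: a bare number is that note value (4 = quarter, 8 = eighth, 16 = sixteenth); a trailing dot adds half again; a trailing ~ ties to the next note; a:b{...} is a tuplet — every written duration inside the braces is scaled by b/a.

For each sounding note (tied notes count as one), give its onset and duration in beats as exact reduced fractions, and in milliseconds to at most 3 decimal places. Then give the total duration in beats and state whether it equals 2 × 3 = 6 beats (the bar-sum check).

1) 0.0ms=0b +2093.023ms=3b
2) 2093.023ms=3b +2093.023ms=3b
Σ=6b of 6 (86bpm 3/4) — PASS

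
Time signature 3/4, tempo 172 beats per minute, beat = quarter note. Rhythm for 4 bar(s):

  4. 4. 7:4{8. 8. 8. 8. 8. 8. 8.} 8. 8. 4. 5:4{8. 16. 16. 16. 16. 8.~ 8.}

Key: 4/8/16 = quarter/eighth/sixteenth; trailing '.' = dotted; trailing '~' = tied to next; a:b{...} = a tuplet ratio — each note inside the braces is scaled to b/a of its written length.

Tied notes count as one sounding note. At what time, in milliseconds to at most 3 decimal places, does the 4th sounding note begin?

note 4 onset = 24/7b = 1196.013ms

1. 0.0ms @ 0 + 523.256ms (3/2)
2. 523.256ms @ 3/2 + 523.256ms (3/2)
3. 1046.512ms @ 3 + 149.502ms (3/7)
4. 1196.013ms @ 24/7 + 149.502ms (3/7)
5. 1345.515ms @ 27/7 + 149.502ms (3/7)
6. 1495.017ms @ 30/7 + 149.502ms (3/7)
7. 1644.518ms @ 33/7 + 149.502ms (3/7)
8. 1794.02ms @ 36/7 + 149.502ms (3/7)
9. 1943.522ms @ 39/7 + 149.502ms (3/7)
10. 2093.023ms @ 6 + 261.628ms (3/4)
11. 2354.651ms @ 27/4 + 261.628ms (3/4)
12. 2616.279ms @ 15/2 + 523.256ms (3/2)
13. 3139.535ms @ 9 + 209.302ms (3/5)
14. 3348.837ms @ 48/5 + 104.651ms (3/10)
15. 3453.488ms @ 99/10 + 104.651ms (3/10)
16. 3558.14ms @ 51/5 + 104.651ms (3/10)
17. 3662.791ms @ 21/2 + 104.651ms (3/10)
18. 3767.442ms @ 54/5 + 418.605ms (6/5)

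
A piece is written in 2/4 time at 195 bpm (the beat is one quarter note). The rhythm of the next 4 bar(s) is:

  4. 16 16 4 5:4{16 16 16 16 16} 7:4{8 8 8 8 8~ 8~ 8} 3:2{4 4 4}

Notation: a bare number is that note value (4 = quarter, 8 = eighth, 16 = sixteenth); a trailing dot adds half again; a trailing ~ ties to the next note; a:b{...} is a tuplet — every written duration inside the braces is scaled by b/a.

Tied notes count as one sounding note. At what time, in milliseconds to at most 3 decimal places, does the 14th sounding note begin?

note 14 onset = 36/7b = 1582.418ms

1. 0.0ms @ 0 + 461.538ms (3/2)
2. 461.538ms @ 3/2 + 76.923ms (1/4)
3. 538.462ms @ 7/4 + 76.923ms (1/4)
4. 615.385ms @ 2 + 307.692ms (1)
5. 923.077ms @ 3 + 61.538ms (1/5)
6. 984.615ms @ 16/5 + 61.538ms (1/5)
7. 1046.154ms @ 17/5 + 61.538ms (1/5)
8. 1107.692ms @ 18/5 + 61.538ms (1/5)
9. 1169.231ms @ 19/5 + 61.538ms (1/5)
10. 1230.769ms @ 4 + 87.912ms (2/7)
11. 1318.681ms @ 30/7 + 87.912ms (2/7)
12. 1406.593ms @ 32/7 + 87.912ms (2/7)
13. 1494.505ms @ 34/7 + 87.912ms (2/7)
14. 1582.418ms @ 36/7 + 263.736ms (6/7)
15. 1846.154ms @ 6 + 205.128ms (2/3)
16. 2051.282ms @ 20/3 + 205.128ms (2/3)
17. 2256.41ms @ 22/3 + 205.128ms (2/3)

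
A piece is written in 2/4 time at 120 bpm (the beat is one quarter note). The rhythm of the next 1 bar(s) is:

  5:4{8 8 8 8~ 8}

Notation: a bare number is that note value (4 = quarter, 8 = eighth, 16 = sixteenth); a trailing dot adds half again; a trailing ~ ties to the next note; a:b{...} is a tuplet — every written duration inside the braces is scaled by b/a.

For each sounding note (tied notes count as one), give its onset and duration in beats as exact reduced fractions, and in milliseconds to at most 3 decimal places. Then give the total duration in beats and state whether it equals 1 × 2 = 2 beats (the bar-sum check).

1) 0.0ms=0b +200.0ms=2/5b
2) 200.0ms=2/5b +200.0ms=2/5b
3) 400.0ms=4/5b +200.0ms=2/5b
4) 600.0ms=6/5b +400.0ms=4/5b
Σ=2b of 2 (120bpm 2/4) — PASS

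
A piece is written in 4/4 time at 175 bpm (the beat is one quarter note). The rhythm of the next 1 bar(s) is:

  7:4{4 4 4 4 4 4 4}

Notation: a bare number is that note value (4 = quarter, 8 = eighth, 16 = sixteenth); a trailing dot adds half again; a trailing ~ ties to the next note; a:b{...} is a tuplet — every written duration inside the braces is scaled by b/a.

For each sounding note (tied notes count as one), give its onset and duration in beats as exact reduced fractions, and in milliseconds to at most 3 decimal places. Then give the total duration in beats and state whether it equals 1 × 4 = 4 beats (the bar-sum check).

1) 0.0ms=0b +195.918ms=4/7b
2) 195.918ms=4/7b +195.918ms=4/7b
3) 391.837ms=8/7b +195.918ms=4/7b
4) 587.755ms=12/7b +195.918ms=4/7b
5) 783.673ms=16/7b +195.918ms=4/7b
6) 979.592ms=20/7b +195.918ms=4/7b
7) 1175.51ms=24/7b +195.918ms=4/7b
Σ=4b of 4 (175bpm 4/4) — PASS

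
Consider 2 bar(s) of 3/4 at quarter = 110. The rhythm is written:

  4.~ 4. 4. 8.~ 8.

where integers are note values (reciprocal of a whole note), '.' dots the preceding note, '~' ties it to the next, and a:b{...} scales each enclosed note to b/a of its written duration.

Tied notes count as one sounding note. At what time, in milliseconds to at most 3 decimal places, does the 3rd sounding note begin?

1. 0.0ms @ 0 + 1636.364ms (3)
2. 1636.364ms @ 3 + 818.182ms (3/2)
3. 2454.545ms @ 9/2 + 818.182ms (3/2)

note 3 onset = 9/2b = 2454.545ms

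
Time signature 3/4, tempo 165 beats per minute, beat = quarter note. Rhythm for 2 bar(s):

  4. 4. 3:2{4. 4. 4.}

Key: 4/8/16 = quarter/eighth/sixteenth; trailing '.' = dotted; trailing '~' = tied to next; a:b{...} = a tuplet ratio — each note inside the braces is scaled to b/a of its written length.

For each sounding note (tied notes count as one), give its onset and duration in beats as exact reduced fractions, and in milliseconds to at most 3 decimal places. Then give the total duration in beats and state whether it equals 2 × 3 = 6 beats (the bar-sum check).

1) 0.0ms=0b +545.455ms=3/2b
2) 545.455ms=3/2b +545.455ms=3/2b
3) 1090.909ms=3b +363.636ms=1b
4) 1454.545ms=4b +363.636ms=1b
5) 1818.182ms=5b +363.636ms=1b
Σ=6b of 6 (165bpm 3/4) — PASS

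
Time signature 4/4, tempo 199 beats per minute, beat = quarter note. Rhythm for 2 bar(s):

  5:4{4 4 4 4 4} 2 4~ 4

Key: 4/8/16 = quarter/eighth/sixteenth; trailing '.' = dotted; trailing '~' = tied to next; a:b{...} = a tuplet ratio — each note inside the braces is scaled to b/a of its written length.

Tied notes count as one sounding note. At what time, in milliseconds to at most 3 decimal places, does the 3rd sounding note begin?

1. 0.0ms @ 0 + 241.206ms (4/5)
2. 241.206ms @ 4/5 + 241.206ms (4/5)
3. 482.412ms @ 8/5 + 241.206ms (4/5)
4. 723.618ms @ 12/5 + 241.206ms (4/5)
5. 964.824ms @ 16/5 + 241.206ms (4/5)
6. 1206.03ms @ 4 + 603.015ms (2)
7. 1809.045ms @ 6 + 603.015ms (2)

note 3 onset = 8/5b = 482.412ms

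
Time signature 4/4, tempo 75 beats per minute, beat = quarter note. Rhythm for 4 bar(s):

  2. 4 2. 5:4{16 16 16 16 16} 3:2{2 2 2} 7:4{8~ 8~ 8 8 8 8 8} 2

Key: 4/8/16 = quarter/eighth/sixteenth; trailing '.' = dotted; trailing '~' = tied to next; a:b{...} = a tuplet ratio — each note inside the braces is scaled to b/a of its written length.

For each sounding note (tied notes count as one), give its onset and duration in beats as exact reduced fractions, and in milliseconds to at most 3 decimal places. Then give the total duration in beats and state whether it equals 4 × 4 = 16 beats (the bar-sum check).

1) 0.0ms=0b +2400.0ms=3b
2) 2400.0ms=3b +800.0ms=1b
3) 3200.0ms=4b +2400.0ms=3b
4) 5600.0ms=7b +160.0ms=1/5b
5) 5760.0ms=36/5b +160.0ms=1/5b
6) 5920.0ms=37/5b +160.0ms=1/5b
7) 6080.0ms=38/5b +160.0ms=1/5b
8) 6240.0ms=39/5b +160.0ms=1/5b
9) 6400.0ms=8b +1066.667ms=4/3b
10) 7466.667ms=28/3b +1066.667ms=4/3b
11) 8533.333ms=32/3b +1066.667ms=4/3b
12) 9600.0ms=12b +685.714ms=6/7b
13) 10285.714ms=90/7b +228.571ms=2/7b
14) 10514.286ms=92/7b +228.571ms=2/7b
15) 10742.857ms=94/7b +228.571ms=2/7b
16) 10971.429ms=96/7b +228.571ms=2/7b
17) 11200.0ms=14b +1600.0ms=2b
Σ=16b of 16 (75bpm 4/4) — PASS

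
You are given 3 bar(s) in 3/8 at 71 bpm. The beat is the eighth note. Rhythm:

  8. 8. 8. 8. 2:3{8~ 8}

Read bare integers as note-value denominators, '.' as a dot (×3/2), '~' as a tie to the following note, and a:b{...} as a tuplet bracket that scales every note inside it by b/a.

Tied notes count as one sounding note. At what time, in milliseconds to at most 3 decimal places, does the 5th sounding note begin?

note 5 onset = 6b = 5070.423ms

1. 0.0ms @ 0 + 1267.606ms (3/2)
2. 1267.606ms @ 3/2 + 1267.606ms (3/2)
3. 2535.211ms @ 3 + 1267.606ms (3/2)
4. 3802.817ms @ 9/2 + 1267.606ms (3/2)
5. 5070.423ms @ 6 + 2535.211ms (3)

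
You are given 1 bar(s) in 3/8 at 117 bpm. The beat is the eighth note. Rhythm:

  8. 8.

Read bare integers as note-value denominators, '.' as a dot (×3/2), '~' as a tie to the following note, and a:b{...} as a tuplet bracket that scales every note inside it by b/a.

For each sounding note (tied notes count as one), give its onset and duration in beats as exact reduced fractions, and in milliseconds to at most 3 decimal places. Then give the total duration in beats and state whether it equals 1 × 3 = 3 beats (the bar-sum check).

1) 0.0ms=0b +769.231ms=3/2b
2) 769.231ms=3/2b +769.231ms=3/2b
Σ=3b of 3 (117bpm 3/8) — PASS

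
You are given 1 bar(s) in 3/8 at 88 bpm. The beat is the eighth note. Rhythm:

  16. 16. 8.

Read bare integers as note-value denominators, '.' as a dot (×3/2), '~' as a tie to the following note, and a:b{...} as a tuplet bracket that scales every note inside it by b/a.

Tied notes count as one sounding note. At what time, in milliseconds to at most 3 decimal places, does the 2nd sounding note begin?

note 2 onset = 3/4b = 511.364ms

1. 0.0ms @ 0 + 511.364ms (3/4)
2. 511.364ms @ 3/4 + 511.364ms (3/4)
3. 1022.727ms @ 3/2 + 1022.727ms (3/2)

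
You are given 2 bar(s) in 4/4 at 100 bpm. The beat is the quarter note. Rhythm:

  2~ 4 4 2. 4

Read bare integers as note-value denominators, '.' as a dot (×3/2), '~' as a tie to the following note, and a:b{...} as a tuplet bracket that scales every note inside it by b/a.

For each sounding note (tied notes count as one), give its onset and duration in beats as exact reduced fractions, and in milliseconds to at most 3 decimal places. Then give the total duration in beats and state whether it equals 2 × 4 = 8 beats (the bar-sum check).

1) 0.0ms=0b +1800.0ms=3b
2) 1800.0ms=3b +600.0ms=1b
3) 2400.0ms=4b +1800.0ms=3b
4) 4200.0ms=7b +600.0ms=1b
Σ=8b of 8 (100bpm 4/4) — PASS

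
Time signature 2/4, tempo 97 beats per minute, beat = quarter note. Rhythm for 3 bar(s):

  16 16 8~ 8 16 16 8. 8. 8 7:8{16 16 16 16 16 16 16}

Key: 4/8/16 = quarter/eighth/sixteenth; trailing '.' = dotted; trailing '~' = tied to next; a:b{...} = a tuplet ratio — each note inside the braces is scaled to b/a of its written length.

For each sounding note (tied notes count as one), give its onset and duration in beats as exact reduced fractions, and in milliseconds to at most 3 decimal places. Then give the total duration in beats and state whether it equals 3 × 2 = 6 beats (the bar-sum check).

1) 0.0ms=0b +154.639ms=1/4b
2) 154.639ms=1/4b +154.639ms=1/4b
3) 309.278ms=1/2b +618.557ms=1b
4) 927.835ms=3/2b +154.639ms=1/4b
5) 1082.474ms=7/4b +154.639ms=1/4b
6) 1237.113ms=2b +463.918ms=3/4b
7) 1701.031ms=11/4b +463.918ms=3/4b
8) 2164.948ms=7/2b +309.278ms=1/2b
9) 2474.227ms=4b +176.73ms=2/7b
10) 2650.957ms=30/7b +176.73ms=2/7b
11) 2827.688ms=32/7b +176.73ms=2/7b
12) 3004.418ms=34/7b +176.73ms=2/7b
13) 3181.149ms=36/7b +176.73ms=2/7b
14) 3357.879ms=38/7b +176.73ms=2/7b
15) 3534.61ms=40/7b +176.73ms=2/7b
Σ=6b of 6 (97bpm 2/4) — PASS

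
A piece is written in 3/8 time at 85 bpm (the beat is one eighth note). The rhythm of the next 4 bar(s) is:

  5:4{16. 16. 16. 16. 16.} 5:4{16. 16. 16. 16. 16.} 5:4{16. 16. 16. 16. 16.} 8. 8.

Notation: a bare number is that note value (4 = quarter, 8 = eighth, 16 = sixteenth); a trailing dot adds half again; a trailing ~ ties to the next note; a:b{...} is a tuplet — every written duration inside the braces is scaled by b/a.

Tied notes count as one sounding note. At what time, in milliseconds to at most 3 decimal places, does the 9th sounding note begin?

1. 0.0ms @ 0 + 423.529ms (3/5)
2. 423.529ms @ 3/5 + 423.529ms (3/5)
3. 847.059ms @ 6/5 + 423.529ms (3/5)
4. 1270.588ms @ 9/5 + 423.529ms (3/5)
5. 1694.118ms @ 12/5 + 423.529ms (3/5)
6. 2117.647ms @ 3 + 423.529ms (3/5)
7. 2541.176ms @ 18/5 + 423.529ms (3/5)
8. 2964.706ms @ 21/5 + 423.529ms (3/5)
9. 3388.235ms @ 24/5 + 423.529ms (3/5)
10. 3811.765ms @ 27/5 + 423.529ms (3/5)
11. 4235.294ms @ 6 + 423.529ms (3/5)
12. 4658.824ms @ 33/5 + 423.529ms (3/5)
13. 5082.353ms @ 36/5 + 423.529ms (3/5)
14. 5505.882ms @ 39/5 + 423.529ms (3/5)
15. 5929.412ms @ 42/5 + 423.529ms (3/5)
16. 6352.941ms @ 9 + 1058.824ms (3/2)
17. 7411.765ms @ 21/2 + 1058.824ms (3/2)

note 9 onset = 24/5b = 3388.235ms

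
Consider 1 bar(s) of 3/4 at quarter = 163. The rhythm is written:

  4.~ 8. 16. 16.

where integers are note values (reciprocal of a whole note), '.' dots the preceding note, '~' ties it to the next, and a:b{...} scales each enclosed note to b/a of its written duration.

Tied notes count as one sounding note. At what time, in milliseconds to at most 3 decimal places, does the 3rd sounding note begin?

1. 0.0ms @ 0 + 828.221ms (9/4)
2. 828.221ms @ 9/4 + 138.037ms (3/8)
3. 966.258ms @ 21/8 + 138.037ms (3/8)

note 3 onset = 21/8b = 966.258ms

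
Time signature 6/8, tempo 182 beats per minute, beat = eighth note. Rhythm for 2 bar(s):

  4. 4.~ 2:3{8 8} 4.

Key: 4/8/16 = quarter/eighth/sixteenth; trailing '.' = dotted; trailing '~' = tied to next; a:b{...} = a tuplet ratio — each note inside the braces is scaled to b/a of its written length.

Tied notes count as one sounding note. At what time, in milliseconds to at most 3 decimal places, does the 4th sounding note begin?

1. 0.0ms @ 0 + 989.011ms (3)
2. 989.011ms @ 3 + 1483.516ms (9/2)
3. 2472.527ms @ 15/2 + 494.505ms (3/2)
4. 2967.033ms @ 9 + 989.011ms (3)

note 4 onset = 9b = 2967.033ms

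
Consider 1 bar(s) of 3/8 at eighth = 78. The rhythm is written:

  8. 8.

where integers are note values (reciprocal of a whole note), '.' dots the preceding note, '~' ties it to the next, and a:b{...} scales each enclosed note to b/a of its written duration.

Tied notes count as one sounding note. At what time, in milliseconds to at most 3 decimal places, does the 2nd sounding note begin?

1. 0.0ms @ 0 + 1153.846ms (3/2)
2. 1153.846ms @ 3/2 + 1153.846ms (3/2)

note 2 onset = 3/2b = 1153.846ms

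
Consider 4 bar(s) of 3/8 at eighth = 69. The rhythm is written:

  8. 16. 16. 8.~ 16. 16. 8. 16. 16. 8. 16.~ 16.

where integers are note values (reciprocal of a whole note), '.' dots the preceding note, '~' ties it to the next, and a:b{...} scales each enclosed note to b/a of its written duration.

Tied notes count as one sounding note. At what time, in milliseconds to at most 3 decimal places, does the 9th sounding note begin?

1. 0.0ms @ 0 + 1304.348ms (3/2)
2. 1304.348ms @ 3/2 + 652.174ms (3/4)
3. 1956.522ms @ 9/4 + 652.174ms (3/4)
4. 2608.696ms @ 3 + 1956.522ms (9/4)
5. 4565.217ms @ 21/4 + 652.174ms (3/4)
6. 5217.391ms @ 6 + 1304.348ms (3/2)
7. 6521.739ms @ 15/2 + 652.174ms (3/4)
8. 7173.913ms @ 33/4 + 652.174ms (3/4)
9. 7826.087ms @ 9 + 1304.348ms (3/2)
10. 9130.435ms @ 21/2 + 1304.348ms (3/2)

note 9 onset = 9b = 7826.087ms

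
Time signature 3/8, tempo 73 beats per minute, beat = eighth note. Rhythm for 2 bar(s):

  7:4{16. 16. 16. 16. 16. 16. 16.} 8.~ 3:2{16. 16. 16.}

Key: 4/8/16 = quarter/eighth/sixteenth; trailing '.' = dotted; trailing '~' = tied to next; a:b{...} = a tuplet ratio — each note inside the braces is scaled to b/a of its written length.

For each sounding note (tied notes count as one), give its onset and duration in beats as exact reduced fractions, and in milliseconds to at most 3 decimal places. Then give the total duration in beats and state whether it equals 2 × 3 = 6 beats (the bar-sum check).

1) 0.0ms=0b +352.25ms=3/7b
2) 352.25ms=3/7b +352.25ms=3/7b
3) 704.501ms=6/7b +352.25ms=3/7b
4) 1056.751ms=9/7b +352.25ms=3/7b
5) 1409.002ms=12/7b +352.25ms=3/7b
6) 1761.252ms=15/7b +352.25ms=3/7b
7) 2113.503ms=18/7b +352.25ms=3/7b
8) 2465.753ms=3b +1643.836ms=2b
9) 4109.589ms=5b +410.959ms=1/2b
10) 4520.548ms=11/2b +410.959ms=1/2b
Σ=6b of 6 (73bpm 3/8) — PASS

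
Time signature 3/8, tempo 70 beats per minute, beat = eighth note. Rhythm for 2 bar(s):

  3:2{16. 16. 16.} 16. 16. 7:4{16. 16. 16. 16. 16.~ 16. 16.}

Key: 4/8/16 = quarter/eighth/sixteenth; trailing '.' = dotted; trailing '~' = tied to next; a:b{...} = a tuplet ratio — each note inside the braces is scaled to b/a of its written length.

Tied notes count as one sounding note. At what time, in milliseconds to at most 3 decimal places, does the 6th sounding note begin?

note 6 onset = 3b = 2571.429ms

1. 0.0ms @ 0 + 428.571ms (1/2)
2. 428.571ms @ 1/2 + 428.571ms (1/2)
3. 857.143ms @ 1 + 428.571ms (1/2)
4. 1285.714ms @ 3/2 + 642.857ms (3/4)
5. 1928.571ms @ 9/4 + 642.857ms (3/4)
6. 2571.429ms @ 3 + 367.347ms (3/7)
7. 2938.776ms @ 24/7 + 367.347ms (3/7)
8. 3306.122ms @ 27/7 + 367.347ms (3/7)
9. 3673.469ms @ 30/7 + 367.347ms (3/7)
10. 4040.816ms @ 33/7 + 734.694ms (6/7)
11. 4775.51ms @ 39/7 + 367.347ms (3/7)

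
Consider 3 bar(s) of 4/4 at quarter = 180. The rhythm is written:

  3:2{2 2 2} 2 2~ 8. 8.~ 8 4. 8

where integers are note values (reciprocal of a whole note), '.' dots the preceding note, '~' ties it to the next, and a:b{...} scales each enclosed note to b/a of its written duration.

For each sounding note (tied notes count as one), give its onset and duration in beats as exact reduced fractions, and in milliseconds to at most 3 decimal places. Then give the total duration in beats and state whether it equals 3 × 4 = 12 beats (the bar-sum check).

1) 0.0ms=0b +444.444ms=4/3b
2) 444.444ms=4/3b +444.444ms=4/3b
3) 888.889ms=8/3b +444.444ms=4/3b
4) 1333.333ms=4b +666.667ms=2b
5) 2000.0ms=6b +916.667ms=11/4b
6) 2916.667ms=35/4b +416.667ms=5/4b
7) 3333.333ms=10b +500.0ms=3/2b
8) 3833.333ms=23/2b +166.667ms=1/2b
Σ=12b of 12 (180bpm 4/4) — PASS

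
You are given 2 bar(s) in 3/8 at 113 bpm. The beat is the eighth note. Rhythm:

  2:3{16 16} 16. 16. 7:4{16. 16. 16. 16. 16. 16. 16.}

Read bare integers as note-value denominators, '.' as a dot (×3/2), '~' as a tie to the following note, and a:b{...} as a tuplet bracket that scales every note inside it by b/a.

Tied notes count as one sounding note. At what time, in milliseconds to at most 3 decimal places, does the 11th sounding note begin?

1. 0.0ms @ 0 + 398.23ms (3/4)
2. 398.23ms @ 3/4 + 398.23ms (3/4)
3. 796.46ms @ 3/2 + 398.23ms (3/4)
4. 1194.69ms @ 9/4 + 398.23ms (3/4)
5. 1592.92ms @ 3 + 227.56ms (3/7)
6. 1820.48ms @ 24/7 + 227.56ms (3/7)
7. 2048.04ms @ 27/7 + 227.56ms (3/7)
8. 2275.601ms @ 30/7 + 227.56ms (3/7)
9. 2503.161ms @ 33/7 + 227.56ms (3/7)
10. 2730.721ms @ 36/7 + 227.56ms (3/7)
11. 2958.281ms @ 39/7 + 227.56ms (3/7)

note 11 onset = 39/7b = 2958.281ms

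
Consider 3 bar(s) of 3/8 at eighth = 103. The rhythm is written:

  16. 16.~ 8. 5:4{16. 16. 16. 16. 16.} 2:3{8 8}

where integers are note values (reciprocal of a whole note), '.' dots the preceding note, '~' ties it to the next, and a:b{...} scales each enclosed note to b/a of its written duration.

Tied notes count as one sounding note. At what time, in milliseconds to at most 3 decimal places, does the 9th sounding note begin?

1. 0.0ms @ 0 + 436.893ms (3/4)
2. 436.893ms @ 3/4 + 1310.68ms (9/4)
3. 1747.573ms @ 3 + 349.515ms (3/5)
4. 2097.087ms @ 18/5 + 349.515ms (3/5)
5. 2446.602ms @ 21/5 + 349.515ms (3/5)
6. 2796.117ms @ 24/5 + 349.515ms (3/5)
7. 3145.631ms @ 27/5 + 349.515ms (3/5)
8. 3495.146ms @ 6 + 873.786ms (3/2)
9. 4368.932ms @ 15/2 + 873.786ms (3/2)

note 9 onset = 15/2b = 4368.932ms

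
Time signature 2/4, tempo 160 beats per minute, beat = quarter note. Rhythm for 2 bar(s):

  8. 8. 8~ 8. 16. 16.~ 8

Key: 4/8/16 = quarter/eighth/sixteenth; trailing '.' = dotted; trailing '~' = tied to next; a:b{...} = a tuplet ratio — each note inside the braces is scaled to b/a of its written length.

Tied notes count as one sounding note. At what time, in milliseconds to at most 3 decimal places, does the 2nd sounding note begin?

note 2 onset = 3/4b = 281.25ms

1. 0.0ms @ 0 + 281.25ms (3/4)
2. 281.25ms @ 3/4 + 281.25ms (3/4)
3. 562.5ms @ 3/2 + 468.75ms (5/4)
4. 1031.25ms @ 11/4 + 140.625ms (3/8)
5. 1171.875ms @ 25/8 + 328.125ms (7/8)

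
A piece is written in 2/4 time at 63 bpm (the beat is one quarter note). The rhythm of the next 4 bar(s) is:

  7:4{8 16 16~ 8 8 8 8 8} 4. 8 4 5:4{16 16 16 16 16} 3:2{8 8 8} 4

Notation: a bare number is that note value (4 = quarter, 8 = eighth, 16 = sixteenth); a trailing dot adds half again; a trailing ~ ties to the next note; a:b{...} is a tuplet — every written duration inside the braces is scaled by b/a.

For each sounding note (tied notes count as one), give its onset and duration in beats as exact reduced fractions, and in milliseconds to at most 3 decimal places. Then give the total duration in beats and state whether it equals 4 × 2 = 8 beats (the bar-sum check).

1) 0.0ms=0b +272.109ms=2/7b
2) 272.109ms=2/7b +136.054ms=1/7b
3) 408.163ms=3/7b +408.163ms=3/7b
4) 816.327ms=6/7b +272.109ms=2/7b
5) 1088.435ms=8/7b +272.109ms=2/7b
6) 1360.544ms=10/7b +272.109ms=2/7b
7) 1632.653ms=12/7b +272.109ms=2/7b
8) 1904.762ms=2b +1428.571ms=3/2b
9) 3333.333ms=7/2b +476.19ms=1/2b
10) 3809.524ms=4b +952.381ms=1b
11) 4761.905ms=5b +190.476ms=1/5b
12) 4952.381ms=26/5b +190.476ms=1/5b
13) 5142.857ms=27/5b +190.476ms=1/5b
14) 5333.333ms=28/5b +190.476ms=1/5b
15) 5523.81ms=29/5b +190.476ms=1/5b
16) 5714.286ms=6b +317.46ms=1/3b
17) 6031.746ms=19/3b +317.46ms=1/3b
18) 6349.206ms=20/3b +317.46ms=1/3b
19) 6666.667ms=7b +952.381ms=1b
Σ=8b of 8 (63bpm 2/4) — PASS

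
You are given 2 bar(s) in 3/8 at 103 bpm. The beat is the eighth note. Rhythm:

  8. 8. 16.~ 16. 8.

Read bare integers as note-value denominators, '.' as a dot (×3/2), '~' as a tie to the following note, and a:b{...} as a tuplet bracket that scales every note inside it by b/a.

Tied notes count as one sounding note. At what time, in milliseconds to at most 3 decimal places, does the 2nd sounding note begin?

1. 0.0ms @ 0 + 873.786ms (3/2)
2. 873.786ms @ 3/2 + 873.786ms (3/2)
3. 1747.573ms @ 3 + 873.786ms (3/2)
4. 2621.359ms @ 9/2 + 873.786ms (3/2)

note 2 onset = 3/2b = 873.786ms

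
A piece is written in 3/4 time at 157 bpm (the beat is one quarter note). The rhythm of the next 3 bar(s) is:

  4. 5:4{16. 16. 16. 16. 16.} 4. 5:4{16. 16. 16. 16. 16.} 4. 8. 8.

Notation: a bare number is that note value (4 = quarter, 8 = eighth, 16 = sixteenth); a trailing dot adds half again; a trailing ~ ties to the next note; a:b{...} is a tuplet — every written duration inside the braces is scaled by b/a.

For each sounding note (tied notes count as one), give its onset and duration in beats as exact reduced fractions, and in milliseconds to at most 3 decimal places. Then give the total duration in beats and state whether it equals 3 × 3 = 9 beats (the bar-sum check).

1) 0.0ms=0b +573.248ms=3/2b
2) 573.248ms=3/2b +114.65ms=3/10b
3) 687.898ms=9/5b +114.65ms=3/10b
4) 802.548ms=21/10b +114.65ms=3/10b
5) 917.197ms=12/5b +114.65ms=3/10b
6) 1031.847ms=27/10b +114.65ms=3/10b
7) 1146.497ms=3b +573.248ms=3/2b
8) 1719.745ms=9/2b +114.65ms=3/10b
9) 1834.395ms=24/5b +114.65ms=3/10b
10) 1949.045ms=51/10b +114.65ms=3/10b
11) 2063.694ms=27/5b +114.65ms=3/10b
12) 2178.344ms=57/10b +114.65ms=3/10b
13) 2292.994ms=6b +573.248ms=3/2b
14) 2866.242ms=15/2b +286.624ms=3/4b
15) 3152.866ms=33/4b +286.624ms=3/4b
Σ=9b of 9 (157bpm 3/4) — PASS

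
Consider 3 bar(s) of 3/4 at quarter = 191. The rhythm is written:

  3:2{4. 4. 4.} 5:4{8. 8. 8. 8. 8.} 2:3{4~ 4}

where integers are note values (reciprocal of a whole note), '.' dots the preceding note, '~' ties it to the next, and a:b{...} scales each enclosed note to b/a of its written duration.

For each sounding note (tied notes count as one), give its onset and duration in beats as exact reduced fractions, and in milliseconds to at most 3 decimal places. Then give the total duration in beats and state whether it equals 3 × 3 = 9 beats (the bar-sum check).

1) 0.0ms=0b +314.136ms=1b
2) 314.136ms=1b +314.136ms=1b
3) 628.272ms=2b +314.136ms=1b
4) 942.408ms=3b +188.482ms=3/5b
5) 1130.89ms=18/5b +188.482ms=3/5b
6) 1319.372ms=21/5b +188.482ms=3/5b
7) 1507.853ms=24/5b +188.482ms=3/5b
8) 1696.335ms=27/5b +188.482ms=3/5b
9) 1884.817ms=6b +942.408ms=3b
Σ=9b of 9 (191bpm 3/4) — PASS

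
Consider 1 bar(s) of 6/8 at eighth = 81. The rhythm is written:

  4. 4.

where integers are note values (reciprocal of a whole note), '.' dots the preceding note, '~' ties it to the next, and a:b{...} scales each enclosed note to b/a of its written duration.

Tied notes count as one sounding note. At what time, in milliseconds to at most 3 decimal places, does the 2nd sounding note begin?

note 2 onset = 3b = 2222.222ms

1. 0.0ms @ 0 + 2222.222ms (3)
2. 2222.222ms @ 3 + 2222.222ms (3)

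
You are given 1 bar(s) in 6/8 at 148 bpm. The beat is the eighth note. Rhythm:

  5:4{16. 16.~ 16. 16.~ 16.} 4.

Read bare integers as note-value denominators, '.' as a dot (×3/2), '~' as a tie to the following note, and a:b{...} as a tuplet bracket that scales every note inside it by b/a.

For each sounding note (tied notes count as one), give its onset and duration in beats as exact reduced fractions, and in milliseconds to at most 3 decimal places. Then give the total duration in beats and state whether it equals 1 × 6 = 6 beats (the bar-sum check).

1) 0.0ms=0b +243.243ms=3/5b
2) 243.243ms=3/5b +486.486ms=6/5b
3) 729.73ms=9/5b +486.486ms=6/5b
4) 1216.216ms=3b +1216.216ms=3b
Σ=6b of 6 (148bpm 6/8) — PASS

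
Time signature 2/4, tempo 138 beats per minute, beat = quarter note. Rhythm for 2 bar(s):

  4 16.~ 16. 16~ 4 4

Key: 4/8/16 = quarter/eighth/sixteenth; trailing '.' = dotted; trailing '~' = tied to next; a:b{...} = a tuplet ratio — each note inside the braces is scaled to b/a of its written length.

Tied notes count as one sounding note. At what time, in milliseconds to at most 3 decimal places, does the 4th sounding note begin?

1. 0.0ms @ 0 + 434.783ms (1)
2. 434.783ms @ 1 + 326.087ms (3/4)
3. 760.87ms @ 7/4 + 543.478ms (5/4)
4. 1304.348ms @ 3 + 434.783ms (1)

note 4 onset = 3b = 1304.348ms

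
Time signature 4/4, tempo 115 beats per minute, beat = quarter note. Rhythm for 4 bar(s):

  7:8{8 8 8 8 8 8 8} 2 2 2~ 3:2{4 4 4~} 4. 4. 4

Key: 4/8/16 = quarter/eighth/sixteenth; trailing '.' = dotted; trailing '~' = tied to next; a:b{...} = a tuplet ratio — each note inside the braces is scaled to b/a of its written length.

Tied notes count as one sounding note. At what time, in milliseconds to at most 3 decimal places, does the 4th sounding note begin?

1. 0.0ms @ 0 + 298.137ms (4/7)
2. 298.137ms @ 4/7 + 298.137ms (4/7)
3. 596.273ms @ 8/7 + 298.137ms (4/7)
4. 894.41ms @ 12/7 + 298.137ms (4/7)
5. 1192.547ms @ 16/7 + 298.137ms (4/7)
6. 1490.683ms @ 20/7 + 298.137ms (4/7)
7. 1788.82ms @ 24/7 + 298.137ms (4/7)
8. 2086.957ms @ 4 + 1043.478ms (2)
9. 3130.435ms @ 6 + 1043.478ms (2)
10. 4173.913ms @ 8 + 1391.304ms (8/3)
11. 5565.217ms @ 32/3 + 347.826ms (2/3)
12. 5913.043ms @ 34/3 + 1130.435ms (13/6)
13. 7043.478ms @ 27/2 + 782.609ms (3/2)
14. 7826.087ms @ 15 + 521.739ms (1)

note 4 onset = 12/7b = 894.41ms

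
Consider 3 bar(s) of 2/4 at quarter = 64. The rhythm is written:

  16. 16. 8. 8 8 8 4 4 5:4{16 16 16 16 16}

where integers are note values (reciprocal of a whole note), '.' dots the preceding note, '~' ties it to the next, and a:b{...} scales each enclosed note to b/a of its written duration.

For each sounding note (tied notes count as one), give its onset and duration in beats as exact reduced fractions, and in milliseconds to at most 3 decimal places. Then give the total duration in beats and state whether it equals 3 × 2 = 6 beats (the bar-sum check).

1) 0.0ms=0b +351.562ms=3/8b
2) 351.562ms=3/8b +351.562ms=3/8b
3) 703.125ms=3/4b +703.125ms=3/4b
4) 1406.25ms=3/2b +468.75ms=1/2b
5) 1875.0ms=2b +468.75ms=1/2b
6) 2343.75ms=5/2b +468.75ms=1/2b
7) 2812.5ms=3b +937.5ms=1b
8) 3750.0ms=4b +937.5ms=1b
9) 4687.5ms=5b +187.5ms=1/5b
10) 4875.0ms=26/5b +187.5ms=1/5b
11) 5062.5ms=27/5b +187.5ms=1/5b
12) 5250.0ms=28/5b +187.5ms=1/5b
13) 5437.5ms=29/5b +187.5ms=1/5b
Σ=6b of 6 (64bpm 2/4) — PASS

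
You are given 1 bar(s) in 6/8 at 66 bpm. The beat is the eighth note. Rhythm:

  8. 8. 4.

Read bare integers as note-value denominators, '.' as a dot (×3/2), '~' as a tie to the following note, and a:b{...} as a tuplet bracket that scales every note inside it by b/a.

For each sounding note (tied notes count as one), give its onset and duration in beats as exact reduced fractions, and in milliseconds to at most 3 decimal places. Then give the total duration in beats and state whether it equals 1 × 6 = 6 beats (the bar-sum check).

1) 0.0ms=0b +1363.636ms=3/2b
2) 1363.636ms=3/2b +1363.636ms=3/2b
3) 2727.273ms=3b +2727.273ms=3b
Σ=6b of 6 (66bpm 6/8) — PASS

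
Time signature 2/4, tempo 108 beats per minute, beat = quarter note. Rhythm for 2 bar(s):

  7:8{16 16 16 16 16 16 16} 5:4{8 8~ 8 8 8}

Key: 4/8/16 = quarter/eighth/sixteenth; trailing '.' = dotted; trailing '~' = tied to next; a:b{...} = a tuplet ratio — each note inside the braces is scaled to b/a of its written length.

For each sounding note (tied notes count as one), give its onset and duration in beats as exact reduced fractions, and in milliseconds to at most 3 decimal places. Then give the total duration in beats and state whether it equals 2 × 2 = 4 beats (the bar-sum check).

1) 0.0ms=0b +158.73ms=2/7b
2) 158.73ms=2/7b +158.73ms=2/7b
3) 317.46ms=4/7b +158.73ms=2/7b
4) 476.19ms=6/7b +158.73ms=2/7b
5) 634.921ms=8/7b +158.73ms=2/7b
6) 793.651ms=10/7b +158.73ms=2/7b
7) 952.381ms=12/7b +158.73ms=2/7b
8) 1111.111ms=2b +222.222ms=2/5b
9) 1333.333ms=12/5b +444.444ms=4/5b
10) 1777.778ms=16/5b +222.222ms=2/5b
11) 2000.0ms=18/5b +222.222ms=2/5b
Σ=4b of 4 (108bpm 2/4) — PASS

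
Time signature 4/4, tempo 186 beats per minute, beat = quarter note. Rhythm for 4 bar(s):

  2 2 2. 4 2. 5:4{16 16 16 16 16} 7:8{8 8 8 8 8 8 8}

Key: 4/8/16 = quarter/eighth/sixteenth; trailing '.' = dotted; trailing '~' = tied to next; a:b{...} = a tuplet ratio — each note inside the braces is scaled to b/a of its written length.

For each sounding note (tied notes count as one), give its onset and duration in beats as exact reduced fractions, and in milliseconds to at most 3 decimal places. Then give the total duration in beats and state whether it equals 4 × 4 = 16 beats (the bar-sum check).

1) 0.0ms=0b +645.161ms=2b
2) 645.161ms=2b +645.161ms=2b
3) 1290.323ms=4b +967.742ms=3b
4) 2258.065ms=7b +322.581ms=1b
5) 2580.645ms=8b +967.742ms=3b
6) 3548.387ms=11b +64.516ms=1/5b
7) 3612.903ms=56/5b +64.516ms=1/5b
8) 3677.419ms=57/5b +64.516ms=1/5b
9) 3741.935ms=58/5b +64.516ms=1/5b
10) 3806.452ms=59/5b +64.516ms=1/5b
11) 3870.968ms=12b +184.332ms=4/7b
12) 4055.3ms=88/7b +184.332ms=4/7b
13) 4239.631ms=92/7b +184.332ms=4/7b
14) 4423.963ms=96/7b +184.332ms=4/7b
15) 4608.295ms=100/7b +184.332ms=4/7b
16) 4792.627ms=104/7b +184.332ms=4/7b
17) 4976.959ms=108/7b +184.332ms=4/7b
Σ=16b of 16 (186bpm 4/4) — PASS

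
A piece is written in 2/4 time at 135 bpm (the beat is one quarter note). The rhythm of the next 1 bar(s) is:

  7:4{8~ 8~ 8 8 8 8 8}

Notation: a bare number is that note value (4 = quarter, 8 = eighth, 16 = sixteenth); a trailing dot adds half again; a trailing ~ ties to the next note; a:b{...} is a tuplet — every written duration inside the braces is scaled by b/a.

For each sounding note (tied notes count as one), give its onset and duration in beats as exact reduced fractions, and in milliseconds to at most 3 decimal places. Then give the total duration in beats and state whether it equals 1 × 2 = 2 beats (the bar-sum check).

1) 0.0ms=0b +380.952ms=6/7b
2) 380.952ms=6/7b +126.984ms=2/7b
3) 507.937ms=8/7b +126.984ms=2/7b
4) 634.921ms=10/7b +126.984ms=2/7b
5) 761.905ms=12/7b +126.984ms=2/7b
Σ=2b of 2 (135bpm 2/4) — PASS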